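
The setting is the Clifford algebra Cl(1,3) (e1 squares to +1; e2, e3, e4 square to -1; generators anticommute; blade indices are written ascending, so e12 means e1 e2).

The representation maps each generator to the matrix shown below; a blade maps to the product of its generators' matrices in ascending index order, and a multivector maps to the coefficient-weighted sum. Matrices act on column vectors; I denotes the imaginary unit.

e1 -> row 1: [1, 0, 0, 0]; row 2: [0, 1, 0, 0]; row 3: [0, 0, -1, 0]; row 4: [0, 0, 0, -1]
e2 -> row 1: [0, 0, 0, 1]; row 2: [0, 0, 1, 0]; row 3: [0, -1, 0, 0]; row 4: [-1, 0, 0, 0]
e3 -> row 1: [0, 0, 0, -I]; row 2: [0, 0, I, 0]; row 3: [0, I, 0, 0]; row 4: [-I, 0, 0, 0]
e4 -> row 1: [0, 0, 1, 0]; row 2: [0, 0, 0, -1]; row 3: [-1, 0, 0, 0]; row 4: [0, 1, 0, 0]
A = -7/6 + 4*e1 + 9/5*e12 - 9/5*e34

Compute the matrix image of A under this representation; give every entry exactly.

Bivector images (products of the table entries): rho(e12) = rho(e1)rho(e2) = row 1: [0, 0, 0, 1]; row 2: [0, 0, 1, 0]; row 3: [0, 1, 0, 0]; row 4: [1, 0, 0, 0]; rho(e34) = rho(e3)rho(e4) = row 1: [0, -I, 0, 0]; row 2: [-I, 0, 0, 0]; row 3: [0, 0, 0, -I]; row 4: [0, 0, -I, 0].
M = (-7/6)*1 + (4)*rho(e1) + (9/5)*rho(e12) + (-9/5)*rho(e34), summed entrywise (1 is the identity matrix):
Answer: row 1: [17/6, 9*I/5, 0, 9/5]; row 2: [9*I/5, 17/6, 9/5, 0]; row 3: [0, 9/5, -31/6, 9*I/5]; row 4: [9/5, 0, 9*I/5, -31/6]


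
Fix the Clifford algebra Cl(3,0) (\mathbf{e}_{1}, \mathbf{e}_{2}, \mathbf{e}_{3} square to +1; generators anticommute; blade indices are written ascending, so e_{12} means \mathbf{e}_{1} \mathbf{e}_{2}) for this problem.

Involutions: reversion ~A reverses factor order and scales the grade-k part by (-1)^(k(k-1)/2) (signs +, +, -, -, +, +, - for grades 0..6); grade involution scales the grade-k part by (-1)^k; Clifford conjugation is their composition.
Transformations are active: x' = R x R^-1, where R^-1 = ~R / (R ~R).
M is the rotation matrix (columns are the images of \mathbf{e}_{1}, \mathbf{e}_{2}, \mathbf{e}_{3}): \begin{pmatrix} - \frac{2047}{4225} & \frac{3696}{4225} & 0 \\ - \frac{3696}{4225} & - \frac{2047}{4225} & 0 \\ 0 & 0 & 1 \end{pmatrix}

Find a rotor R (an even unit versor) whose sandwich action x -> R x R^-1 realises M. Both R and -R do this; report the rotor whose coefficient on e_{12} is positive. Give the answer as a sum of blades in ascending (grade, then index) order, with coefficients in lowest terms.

Method: write R = a + b12*e_{12} + b13*e_{13} + b23*e_{23} with a^2 + b12^2 + b13^2 + b23^2 = 1 (so R^-1 = ~R). Expanding the columns R e_j ~R gives tr M = 4a^2 - 1 and, from the antisymmetric part, M21 - M12 = -4a*b12, M13 - M31 = 4a*b13, M32 - M23 = -4a*b23.
Here tr M = \frac{131}{4225}, so a^2 = (1 + tr M)/4 = \frac{1089}{4225} and a = ±\frac{33}{65}. Taking a = \frac{33}{65}: M21 - M12 = -\frac{7392}{4225}, M13 - M31 = 0, M32 - M23 = 0, giving b12 = \frac{56}{65}, b13 = 0, b23 = 0, i.e. R = \frac{33}{65} + \frac{56}{65} e_{12}.
Its e_{12} coefficient is already positive.
Answer: \frac{33}{65} + \frac{56}{65} e_{12}. Why the constraint matters: R and -R act identically through the sandwich — M has trace \frac{131}{4225} either way — so only the sign condition on e_{12} picks one of the two preimages.


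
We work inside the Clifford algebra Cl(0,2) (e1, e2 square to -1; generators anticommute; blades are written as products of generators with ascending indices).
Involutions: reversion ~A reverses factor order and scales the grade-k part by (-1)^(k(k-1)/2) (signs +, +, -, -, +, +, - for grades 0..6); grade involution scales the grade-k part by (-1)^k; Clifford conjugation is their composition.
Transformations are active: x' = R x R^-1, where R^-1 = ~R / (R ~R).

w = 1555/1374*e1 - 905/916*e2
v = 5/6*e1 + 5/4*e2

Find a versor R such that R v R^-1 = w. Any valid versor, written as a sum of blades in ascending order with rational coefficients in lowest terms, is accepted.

R = v + w = 450/229*e1 + 60/229*e2 works: the equal norms (-325/144) guarantee its sandwich swaps v into w.
Answer: 450/229*e1 + 60/229*e2


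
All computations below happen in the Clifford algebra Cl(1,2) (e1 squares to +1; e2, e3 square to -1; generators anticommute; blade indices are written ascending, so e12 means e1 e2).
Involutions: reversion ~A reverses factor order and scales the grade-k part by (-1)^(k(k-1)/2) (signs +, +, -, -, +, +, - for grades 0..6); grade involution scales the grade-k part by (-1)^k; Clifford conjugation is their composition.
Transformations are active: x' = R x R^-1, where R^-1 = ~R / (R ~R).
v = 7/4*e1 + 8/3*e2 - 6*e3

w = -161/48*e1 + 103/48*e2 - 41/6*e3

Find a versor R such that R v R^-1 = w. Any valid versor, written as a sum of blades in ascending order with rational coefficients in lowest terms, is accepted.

R = v + w = -77/48*e1 + 77/16*e2 - 77/6*e3 works: the equal norms (-5767/144) guarantee its sandwich swaps v into w.
Answer: -77/48*e1 + 77/16*e2 - 77/6*e3


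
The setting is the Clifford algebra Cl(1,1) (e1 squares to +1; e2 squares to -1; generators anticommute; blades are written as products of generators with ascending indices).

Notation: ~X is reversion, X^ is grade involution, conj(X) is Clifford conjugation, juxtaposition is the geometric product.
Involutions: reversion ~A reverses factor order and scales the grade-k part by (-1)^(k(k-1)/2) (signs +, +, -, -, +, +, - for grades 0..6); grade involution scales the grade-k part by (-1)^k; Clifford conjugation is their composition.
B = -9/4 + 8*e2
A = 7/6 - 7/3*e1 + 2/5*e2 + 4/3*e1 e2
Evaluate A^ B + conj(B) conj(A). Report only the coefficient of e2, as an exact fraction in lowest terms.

first term: 23/40 - 191/12*e1 + 307/30*e2 + 47/3*e1 e2
second term: -233/40 + 65/12*e1 - 253/30*e2 + 65/3*e1 e2
Answer: 9/5


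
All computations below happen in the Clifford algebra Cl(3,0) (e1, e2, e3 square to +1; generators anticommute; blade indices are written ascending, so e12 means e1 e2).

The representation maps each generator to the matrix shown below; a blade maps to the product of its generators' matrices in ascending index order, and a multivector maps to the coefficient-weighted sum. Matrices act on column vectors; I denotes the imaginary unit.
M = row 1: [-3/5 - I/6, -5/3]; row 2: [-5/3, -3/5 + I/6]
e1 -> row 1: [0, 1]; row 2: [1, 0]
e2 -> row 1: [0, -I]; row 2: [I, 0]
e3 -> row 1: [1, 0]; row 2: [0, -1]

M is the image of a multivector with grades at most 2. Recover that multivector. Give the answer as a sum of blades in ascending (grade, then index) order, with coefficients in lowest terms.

Method: 1, rho(e1), rho(e2), rho(e3) form a trace-orthogonal basis of the 2x2 complex matrices (tr(X Y) = 2 if X = Y, else 0), so M = m0*1 + m1*rho(e1) + m2*rho(e2) + m3*rho(e3) with m0 = tr(M)/2 = -3/5, m1 = tr(M rho(e1))/2 = -5/3, m2 = tr(M rho(e2))/2 = 0, m3 = tr(M rho(e3))/2 = -I/6.
Multiplying table entries, the bivector images are rho(e12) = I*rho(e3), rho(e13) = -I*rho(e2), rho(e23) = I*rho(e1); with real blade coefficients the real parts of m0..m3 are the coefficients of 1, e1, e2, e3 and the imaginary parts give the bivectors (e23: Im m1, e13: -Im m2, e12: Im m3).
Answer: -3/5 - 5/3*e1 - 1/6*e12


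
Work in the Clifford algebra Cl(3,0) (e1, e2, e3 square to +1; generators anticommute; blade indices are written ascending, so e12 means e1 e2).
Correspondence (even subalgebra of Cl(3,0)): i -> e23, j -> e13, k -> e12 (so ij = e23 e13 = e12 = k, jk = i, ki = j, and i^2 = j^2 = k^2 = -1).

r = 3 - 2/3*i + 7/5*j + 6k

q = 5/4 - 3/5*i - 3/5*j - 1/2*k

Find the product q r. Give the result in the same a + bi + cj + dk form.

In blades: q = 5/4 - 1/2*e12 - 3/5*e13 - 3/5*e23, r = 3 + 6*e12 + 7/5*e13 - 2/3*e23.
Distribute q over r term by term (generator squares from the signature, products reordered to ascending indices): (5/4)*r = 15/4 + 15/2*e12 + 7/4*e13 - 5/6*e23; (-1/2*e12)*r = 3 - 3/2*e12 + 1/3*e13 + 7/10*e23; (-3/5*e13)*r = 21/25 - 2/5*e12 - 9/5*e13 - 18/5*e23; (-3/5*e23)*r = -2/5 - 21/25*e12 + 18/5*e13 - 9/5*e23.
Sum: 719/100 + 119/25*e12 + 233/60*e13 - 83/15*e23; translating back through the correspondence:
Answer: 719/100 - 83/15*i + 233/60*j + 119/25*k


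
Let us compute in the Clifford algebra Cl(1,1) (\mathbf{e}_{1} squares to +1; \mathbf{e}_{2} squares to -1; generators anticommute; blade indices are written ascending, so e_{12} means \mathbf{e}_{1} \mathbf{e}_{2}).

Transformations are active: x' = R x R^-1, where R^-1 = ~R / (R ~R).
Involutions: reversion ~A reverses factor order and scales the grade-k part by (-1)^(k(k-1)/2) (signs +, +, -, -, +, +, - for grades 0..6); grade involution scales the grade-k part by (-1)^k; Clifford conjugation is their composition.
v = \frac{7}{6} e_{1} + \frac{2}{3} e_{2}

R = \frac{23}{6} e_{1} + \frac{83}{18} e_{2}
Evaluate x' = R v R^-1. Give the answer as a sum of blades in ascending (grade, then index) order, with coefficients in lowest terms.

~R = \frac{23}{6} e_{1} + \frac{83}{18} e_{2}, and R ~R = -\frac{532}{81}, so R^-1 = ~R / (-\frac{532}{81}).
R v = \frac{151}{108} - \frac{305}{108} e_{12}
Answer: -\frac{17867}{6384} e_{1} - \frac{16789}{6384} e_{2}


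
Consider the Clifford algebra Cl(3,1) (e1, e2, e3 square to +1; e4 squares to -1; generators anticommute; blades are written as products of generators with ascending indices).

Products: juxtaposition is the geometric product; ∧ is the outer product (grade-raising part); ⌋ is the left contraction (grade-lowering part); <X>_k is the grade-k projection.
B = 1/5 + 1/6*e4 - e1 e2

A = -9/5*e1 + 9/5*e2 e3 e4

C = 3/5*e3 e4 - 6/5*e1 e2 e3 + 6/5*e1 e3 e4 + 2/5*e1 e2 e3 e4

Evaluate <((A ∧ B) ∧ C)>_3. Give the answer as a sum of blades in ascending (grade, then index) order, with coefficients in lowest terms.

step 1: -9/25*e1 - 3/10*e1 e4 + 9/25*e2 e3 e4
step 2: -27/125*e1 e3 e4
step 3: -27/125*e1 e3 e4
Answer: -27/125*e1 e3 e4


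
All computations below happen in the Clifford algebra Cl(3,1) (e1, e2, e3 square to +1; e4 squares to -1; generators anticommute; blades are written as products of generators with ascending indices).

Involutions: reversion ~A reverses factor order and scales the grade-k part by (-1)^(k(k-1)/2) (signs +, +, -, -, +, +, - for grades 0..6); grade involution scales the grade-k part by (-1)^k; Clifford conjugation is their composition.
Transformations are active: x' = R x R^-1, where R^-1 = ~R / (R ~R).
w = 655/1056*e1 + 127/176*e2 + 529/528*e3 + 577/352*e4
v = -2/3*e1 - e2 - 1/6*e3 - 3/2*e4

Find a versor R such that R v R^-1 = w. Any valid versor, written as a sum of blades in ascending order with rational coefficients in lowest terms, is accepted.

Take R = v + w = -49/1056*e1 - 49/176*e2 + 147/176*e3 + 49/352*e4. Because q(v) = q(w) = -7/9, conjugation by R sends v exactly to w.
Answer: -49/1056*e1 - 49/176*e2 + 147/176*e3 + 49/352*e4


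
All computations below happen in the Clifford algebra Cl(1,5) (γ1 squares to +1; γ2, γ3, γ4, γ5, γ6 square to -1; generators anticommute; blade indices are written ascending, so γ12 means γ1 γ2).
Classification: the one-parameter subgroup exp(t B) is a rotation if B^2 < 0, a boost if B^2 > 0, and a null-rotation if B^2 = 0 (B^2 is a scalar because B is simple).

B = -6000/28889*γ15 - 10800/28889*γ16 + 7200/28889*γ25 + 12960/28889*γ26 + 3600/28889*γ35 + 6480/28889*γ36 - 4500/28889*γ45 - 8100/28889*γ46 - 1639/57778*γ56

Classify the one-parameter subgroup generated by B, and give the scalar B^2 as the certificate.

B^2 term by term: the squares give (-6000/28889)^2*(γ15)^2 + (-10800/28889)^2*(γ16)^2 + (7200/28889)^2*(γ25)^2 + (12960/28889)^2*(γ26)^2 + (3600/28889)^2*(γ35)^2 + (6480/28889)^2*(γ36)^2 + (-4500/28889)^2*(γ45)^2 + (-8100/28889)^2*(γ46)^2 + (-1639/57778)^2*(γ56)^2 = 36000000/834574321*(+1) + 116640000/834574321*(+1) + 51840000/834574321*(-1) + 167961600/834574321*(-1) + 12960000/834574321*(-1) + 41990400/834574321*(-1) + 20250000/834574321*(-1) + 65610000/834574321*(-1) + 2686321/3338297284*(-1) = -1/4 (each basis 2-blade squares to minus the product of its generators' squares); cross terms between blades sharing an index anticommute and cancel; the commuting (index-disjoint) pairs give grade-4 terms 2*c*c'*(blade product), which cancel blade by blade — γ1256: 155520000/834574321 - 155520000/834574321 = 0; γ1356: 77760000/834574321 - 77760000/834574321 = 0; γ1456: -97200000/834574321 + 97200000/834574321 = 0; γ2356: -93312000/834574321 + 93312000/834574321 = 0; γ2456: 116640000/834574321 - 116640000/834574321 = 0; γ3456: 58320000/834574321 - 58320000/834574321 = 0 — confirming B is simple. So B^2 = -1/4.
Answer: rotation, certificate B^2 = -1/4. B^2 = -1/4 is basis-independent, so its sign is the whole story.


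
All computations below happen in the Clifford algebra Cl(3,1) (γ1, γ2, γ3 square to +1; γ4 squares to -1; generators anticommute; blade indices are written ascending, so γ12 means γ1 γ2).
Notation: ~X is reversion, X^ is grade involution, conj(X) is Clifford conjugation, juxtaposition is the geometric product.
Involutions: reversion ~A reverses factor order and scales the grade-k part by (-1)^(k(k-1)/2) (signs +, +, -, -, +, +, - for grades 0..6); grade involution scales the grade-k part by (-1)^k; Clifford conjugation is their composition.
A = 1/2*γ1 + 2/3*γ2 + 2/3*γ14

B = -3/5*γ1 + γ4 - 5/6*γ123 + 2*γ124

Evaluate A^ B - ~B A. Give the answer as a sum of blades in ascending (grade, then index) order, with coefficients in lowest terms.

first term: 3/10 - 2/3*γ1 - 4/3*γ2 + 2/5*γ4 - 2/5*γ12 - 5/9*γ13 + 5/6*γ14 + 5/12*γ23 - 5/3*γ24 + 5/9*γ234
second term: -3/10 + 2/3*γ1 + 4/3*γ2 - 2/5*γ4 - 2/5*γ12 - 5/9*γ13 + 5/6*γ14 + 5/12*γ23 - 5/3*γ24 + 5/9*γ234
Answer: 3/5 - 4/3*γ1 - 8/3*γ2 + 4/5*γ4


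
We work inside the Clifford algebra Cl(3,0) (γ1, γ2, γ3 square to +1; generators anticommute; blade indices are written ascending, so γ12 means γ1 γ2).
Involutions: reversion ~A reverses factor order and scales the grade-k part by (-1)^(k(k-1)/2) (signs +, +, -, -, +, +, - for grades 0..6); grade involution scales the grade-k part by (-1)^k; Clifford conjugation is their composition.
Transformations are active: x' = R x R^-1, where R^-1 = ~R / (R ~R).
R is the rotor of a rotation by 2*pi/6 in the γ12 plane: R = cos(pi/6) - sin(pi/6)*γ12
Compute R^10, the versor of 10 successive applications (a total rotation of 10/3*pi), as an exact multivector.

The rotor phase is half the rotation angle and phases add under composition, so 10 steps in the γ12 plane accumulate phase 10*(pi/6) = 5*pi/3: R^10 = cos(5*pi/3) - sin(5*pi/3)*γ12.
cos(5*pi/3) = 1/2 and sin(5*pi/3) = -sqrt(3)/2, so R^10 = 1/2 + sqrt(3)/2*γ12. The net rotation is 4/3*pi (after discarding 1 full turn, each of which contributes a factor -1 to the rotor); the rotor keeps the half-angle phase exactly.
Answer: 1/2 + sqrt(3)/2*γ12


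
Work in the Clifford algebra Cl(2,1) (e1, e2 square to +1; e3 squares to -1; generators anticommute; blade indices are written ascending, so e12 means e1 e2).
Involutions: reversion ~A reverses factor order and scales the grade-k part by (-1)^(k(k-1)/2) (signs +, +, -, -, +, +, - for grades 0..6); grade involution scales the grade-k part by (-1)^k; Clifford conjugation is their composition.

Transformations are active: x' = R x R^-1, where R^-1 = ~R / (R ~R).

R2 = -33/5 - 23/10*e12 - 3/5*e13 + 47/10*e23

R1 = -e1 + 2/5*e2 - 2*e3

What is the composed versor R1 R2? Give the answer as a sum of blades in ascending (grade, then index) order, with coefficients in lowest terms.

Distribute over the terms of R1 (each basis-blade product reordered to ascending indices, repeated generators contracted through their squares):
(-e1) R2 = 33/5*e1 + 23/10*e2 + 3/5*e3 - 47/10*e123
(2/5*e2) R2 = 23/25*e1 - 66/25*e2 + 47/25*e3 + 6/25*e123
(-2*e3) R2 = 6/5*e1 - 47/5*e2 + 66/5*e3 + 23/5*e123
Summing the partial products and collecting blades:
Answer: 218/25*e1 - 487/50*e2 + 392/25*e3 + 7/50*e123


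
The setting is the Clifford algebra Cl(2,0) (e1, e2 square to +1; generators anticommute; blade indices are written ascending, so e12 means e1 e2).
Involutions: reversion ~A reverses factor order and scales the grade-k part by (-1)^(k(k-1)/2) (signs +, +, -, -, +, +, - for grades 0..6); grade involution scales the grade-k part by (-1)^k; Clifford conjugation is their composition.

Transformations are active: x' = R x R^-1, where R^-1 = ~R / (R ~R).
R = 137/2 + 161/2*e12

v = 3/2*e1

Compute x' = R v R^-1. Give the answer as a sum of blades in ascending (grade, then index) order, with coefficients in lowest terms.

~R = 137/2 - 161/2*e12, and R ~R = 22345/2, so R^-1 = ~R / (22345/2).
R v = 411/4*e1 - 483/4*e2
Answer: -5364/22345*e1 - 66171/44690*e2


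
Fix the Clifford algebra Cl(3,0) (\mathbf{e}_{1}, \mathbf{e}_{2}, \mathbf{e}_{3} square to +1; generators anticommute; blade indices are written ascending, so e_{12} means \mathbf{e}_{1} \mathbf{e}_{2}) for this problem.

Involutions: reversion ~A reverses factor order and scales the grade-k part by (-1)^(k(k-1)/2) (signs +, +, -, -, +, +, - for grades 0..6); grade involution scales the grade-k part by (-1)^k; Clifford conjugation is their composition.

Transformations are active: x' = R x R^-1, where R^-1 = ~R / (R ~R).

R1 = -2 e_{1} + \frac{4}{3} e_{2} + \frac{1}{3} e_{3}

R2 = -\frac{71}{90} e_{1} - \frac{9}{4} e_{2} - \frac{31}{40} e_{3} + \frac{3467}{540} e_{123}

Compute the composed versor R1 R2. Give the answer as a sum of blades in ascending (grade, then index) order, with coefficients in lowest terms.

Distribute over the terms of R1 (each basis-blade product reordered to ascending indices, repeated generators contracted through their squares):
(-2 e_{1}) R2 = \frac{71}{45} + \frac{9}{2} e_{12} + \frac{31}{20} e_{13} - \frac{3467}{270} e_{23}
(\frac{4}{3} e_{2}) R2 = -3 + \frac{142}{135} e_{12} - \frac{3467}{405} e_{13} - \frac{31}{30} e_{23}
(\frac{1}{3} e_{3}) R2 = -\frac{31}{120} + \frac{3467}{1620} e_{12} + \frac{71}{270} e_{13} + \frac{3}{4} e_{23}
Summing the partial products and collecting blades:
Answer: -\frac{121}{72} + \frac{12461}{1620} e_{12} - \frac{10931}{1620} e_{13} - \frac{7087}{540} e_{23}


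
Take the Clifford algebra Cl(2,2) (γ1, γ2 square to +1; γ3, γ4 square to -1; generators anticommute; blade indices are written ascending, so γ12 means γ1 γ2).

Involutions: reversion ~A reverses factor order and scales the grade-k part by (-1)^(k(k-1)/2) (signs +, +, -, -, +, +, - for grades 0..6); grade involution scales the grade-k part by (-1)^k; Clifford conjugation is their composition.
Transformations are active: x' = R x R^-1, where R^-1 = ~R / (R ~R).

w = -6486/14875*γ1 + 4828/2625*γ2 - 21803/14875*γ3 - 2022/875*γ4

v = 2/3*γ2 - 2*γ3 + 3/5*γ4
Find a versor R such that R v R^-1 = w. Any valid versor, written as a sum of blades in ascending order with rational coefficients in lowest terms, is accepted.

Why this works: both vectors square to -881/225, so q(v) = q(w) and R = v + w = -6486/14875*γ1 + 6578/2625*γ2 - 51553/14875*γ3 - 1497/875*γ4 carries v to w — its own direction survives, the complement (v - w)/2 flips.
Answer: -6486/14875*γ1 + 6578/2625*γ2 - 51553/14875*γ3 - 1497/875*γ4


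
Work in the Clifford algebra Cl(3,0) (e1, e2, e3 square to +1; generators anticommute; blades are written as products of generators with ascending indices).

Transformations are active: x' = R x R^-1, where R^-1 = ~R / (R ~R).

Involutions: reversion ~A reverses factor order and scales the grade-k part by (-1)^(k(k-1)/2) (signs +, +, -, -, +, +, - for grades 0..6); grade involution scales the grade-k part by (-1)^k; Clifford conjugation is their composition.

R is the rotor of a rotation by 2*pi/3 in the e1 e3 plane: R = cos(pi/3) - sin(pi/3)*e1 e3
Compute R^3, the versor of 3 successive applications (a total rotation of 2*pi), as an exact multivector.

Half-angle bookkeeping: 3 applications in e1 e3 add up to rotor phase 3*pi/3 = pi, so R^3 = cos(pi) - sin(pi)*e1 e3.
cos(pi) = -1 and sin(pi) = 0, so R^3 = -1. The total rotation 2*pi is 1 full turn, so every vector returns to itself, yet the rotor is -1, on the OTHER sheet of the double cover (an odd number of 2*pi turns).
Answer: -1


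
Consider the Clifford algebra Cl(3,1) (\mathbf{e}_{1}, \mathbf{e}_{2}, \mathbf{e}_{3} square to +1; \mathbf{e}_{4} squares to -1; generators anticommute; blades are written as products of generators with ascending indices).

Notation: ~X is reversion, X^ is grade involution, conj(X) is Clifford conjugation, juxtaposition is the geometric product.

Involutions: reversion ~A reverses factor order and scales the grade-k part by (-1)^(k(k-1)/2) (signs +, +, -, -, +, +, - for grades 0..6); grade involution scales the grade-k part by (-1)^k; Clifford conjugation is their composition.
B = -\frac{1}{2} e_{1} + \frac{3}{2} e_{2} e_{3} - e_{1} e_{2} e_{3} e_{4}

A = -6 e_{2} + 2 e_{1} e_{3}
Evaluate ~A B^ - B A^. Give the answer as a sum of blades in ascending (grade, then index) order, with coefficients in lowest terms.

first term: -8 e_{3} + 6 e_{1} e_{2} + 2 e_{2} e_{4} - 6 e_{1} e_{3} e_{4}
second term: -10 e_{3} - 2 e_{2} e_{4} - 6 e_{1} e_{3} e_{4}
Answer: 2 e_{3} + 6 e_{1} e_{2} + 4 e_{2} e_{4}


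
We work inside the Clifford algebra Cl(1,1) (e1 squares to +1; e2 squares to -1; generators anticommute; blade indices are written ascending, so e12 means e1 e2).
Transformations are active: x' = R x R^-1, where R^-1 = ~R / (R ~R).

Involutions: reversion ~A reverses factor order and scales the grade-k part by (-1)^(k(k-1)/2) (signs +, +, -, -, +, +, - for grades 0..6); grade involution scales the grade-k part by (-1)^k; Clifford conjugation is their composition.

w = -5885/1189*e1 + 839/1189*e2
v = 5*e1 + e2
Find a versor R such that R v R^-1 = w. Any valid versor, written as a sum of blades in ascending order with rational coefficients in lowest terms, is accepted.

Why this works: both vectors square to 24, so q(v) = q(w) and R = v + w = 60/1189*e1 + 2028/1189*e2 carries v to w — its own direction survives, the complement (v - w)/2 flips.
Answer: 60/1189*e1 + 2028/1189*e2


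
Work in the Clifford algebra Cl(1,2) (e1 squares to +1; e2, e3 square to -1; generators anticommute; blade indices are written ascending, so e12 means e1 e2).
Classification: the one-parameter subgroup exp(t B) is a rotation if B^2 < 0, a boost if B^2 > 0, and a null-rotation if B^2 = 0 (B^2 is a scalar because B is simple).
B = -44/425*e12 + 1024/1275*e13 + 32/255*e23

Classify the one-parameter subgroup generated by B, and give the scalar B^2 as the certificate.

B^2 term by term: the squares give (-44/425)^2*(e12)^2 + (1024/1275)^2*(e13)^2 + (32/255)^2*(e23)^2 = 1936/180625*(+1) + 1048576/1625625*(+1) + 1024/65025*(-1) = 16/25 (each basis 2-blade squares to minus the product of its generators' squares); cross terms between blades sharing an index anticommute and cancel. So B^2 = 16/25.
Answer: boost, certificate B^2 = 16/25. Why this suffices: the scalar 16/25 survives any versor conjugation, so its sign alone determines the class however B is presented.


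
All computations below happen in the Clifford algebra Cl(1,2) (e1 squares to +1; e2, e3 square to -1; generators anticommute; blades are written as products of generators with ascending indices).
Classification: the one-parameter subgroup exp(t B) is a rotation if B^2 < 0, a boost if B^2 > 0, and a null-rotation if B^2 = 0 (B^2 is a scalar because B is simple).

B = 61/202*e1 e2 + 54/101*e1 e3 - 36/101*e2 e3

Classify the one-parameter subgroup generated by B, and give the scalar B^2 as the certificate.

B^2 term by term: the squares give (61/202)^2*(e1 e2)^2 + (54/101)^2*(e1 e3)^2 + (-36/101)^2*(e2 e3)^2 = 3721/40804*(+1) + 2916/10201*(+1) + 1296/10201*(-1) = 1/4 (each basis 2-blade squares to minus the product of its generators' squares); cross terms between blades sharing an index anticommute and cancel. So B^2 = 1/4.
Answer: boost, certificate B^2 = 1/4. Note: conjugating B changes its blade decomposition but never the scalar B^2 = 1/4, whose sign settles the classification.


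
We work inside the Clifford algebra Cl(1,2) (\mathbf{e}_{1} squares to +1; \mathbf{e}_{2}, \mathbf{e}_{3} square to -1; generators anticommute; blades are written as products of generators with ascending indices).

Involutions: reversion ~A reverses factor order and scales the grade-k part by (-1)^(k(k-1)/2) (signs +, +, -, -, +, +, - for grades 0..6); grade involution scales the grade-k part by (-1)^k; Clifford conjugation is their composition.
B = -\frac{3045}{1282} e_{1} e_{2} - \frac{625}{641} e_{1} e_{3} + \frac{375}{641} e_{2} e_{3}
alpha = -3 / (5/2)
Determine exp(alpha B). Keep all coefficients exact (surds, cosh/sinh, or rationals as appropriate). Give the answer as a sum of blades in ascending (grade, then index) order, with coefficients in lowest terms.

B^2 term by term: the squares give (-\frac{3045}{1282})^2*(e_{1} e_{2})^2 + (-\frac{625}{641})^2*(e_{1} e_{3})^2 + (\frac{375}{641})^2*(e_{2} e_{3})^2 = \frac{9272025}{1643524}*(+1) + \frac{390625}{410881}*(+1) + \frac{140625}{410881}*(-1) = \frac{25}{4} (each basis 2-blade squares to minus the product of its generators' squares); cross terms between blades sharing an index anticommute and cancel. So B^2 = \frac{25}{4}.
B^2 = \frac{25}{4} — the series telescopes hyperbolically here: l = \frac{5}{2}, alpha*l = -3, so exp(alpha B) = cosh(-3) + (sinh(-3)/(\frac{5}{2}))*B = \cosh{\left(3 \right)} + (- \frac{2 \sinh{\left(3 \right)}}{5})*B.
Answer: \cosh{\left(3 \right)} + \frac{609 \sinh{\left(3 \right)}}{641} e_{1} e_{2} + \frac{250 \sinh{\left(3 \right)}}{641} e_{1} e_{3} - \frac{150 \sinh{\left(3 \right)}}{641} e_{2} e_{3}


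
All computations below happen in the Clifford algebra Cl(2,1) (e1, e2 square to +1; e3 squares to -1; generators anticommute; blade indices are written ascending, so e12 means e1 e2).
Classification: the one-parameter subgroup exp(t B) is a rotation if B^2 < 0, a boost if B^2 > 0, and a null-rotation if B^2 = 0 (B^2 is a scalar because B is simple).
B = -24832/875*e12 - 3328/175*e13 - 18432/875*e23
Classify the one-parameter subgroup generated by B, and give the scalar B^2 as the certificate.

B^2 term by term: the squares give (-24832/875)^2*(e12)^2 + (-3328/175)^2*(e13)^2 + (-18432/875)^2*(e23)^2 = 616628224/765625*(-1) + 11075584/30625*(+1) + 339738624/765625*(+1) = 0 (each basis 2-blade squares to minus the product of its generators' squares); cross terms between blades sharing an index anticommute and cancel. So B^2 = 0.
Answer: null-rotation, certificate B^2 = 0. Check the certificate: B^2 = 0, and that sign is decisive whatever form B takes.


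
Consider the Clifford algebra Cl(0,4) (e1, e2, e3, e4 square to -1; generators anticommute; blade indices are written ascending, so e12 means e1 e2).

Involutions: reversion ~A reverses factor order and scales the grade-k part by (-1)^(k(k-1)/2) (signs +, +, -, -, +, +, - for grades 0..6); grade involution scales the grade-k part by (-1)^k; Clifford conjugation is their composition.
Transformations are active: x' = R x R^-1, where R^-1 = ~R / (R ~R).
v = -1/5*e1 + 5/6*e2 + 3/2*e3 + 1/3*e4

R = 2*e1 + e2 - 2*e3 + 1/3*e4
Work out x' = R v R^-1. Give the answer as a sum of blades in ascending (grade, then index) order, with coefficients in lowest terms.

~R = 2*e1 + e2 - 2*e3 + 1/3*e4, and R ~R = -82/9, so R^-1 = ~R / (-82/9).
R v = 221/90 + 28/15*e12 + 13/5*e13 + 11/15*e14 + 19/6*e23 + 1/18*e24 - 7/6*e34
Answer: -36/41*e1 - 844/615*e2 - 173/410*e3 - 631/1230*e4


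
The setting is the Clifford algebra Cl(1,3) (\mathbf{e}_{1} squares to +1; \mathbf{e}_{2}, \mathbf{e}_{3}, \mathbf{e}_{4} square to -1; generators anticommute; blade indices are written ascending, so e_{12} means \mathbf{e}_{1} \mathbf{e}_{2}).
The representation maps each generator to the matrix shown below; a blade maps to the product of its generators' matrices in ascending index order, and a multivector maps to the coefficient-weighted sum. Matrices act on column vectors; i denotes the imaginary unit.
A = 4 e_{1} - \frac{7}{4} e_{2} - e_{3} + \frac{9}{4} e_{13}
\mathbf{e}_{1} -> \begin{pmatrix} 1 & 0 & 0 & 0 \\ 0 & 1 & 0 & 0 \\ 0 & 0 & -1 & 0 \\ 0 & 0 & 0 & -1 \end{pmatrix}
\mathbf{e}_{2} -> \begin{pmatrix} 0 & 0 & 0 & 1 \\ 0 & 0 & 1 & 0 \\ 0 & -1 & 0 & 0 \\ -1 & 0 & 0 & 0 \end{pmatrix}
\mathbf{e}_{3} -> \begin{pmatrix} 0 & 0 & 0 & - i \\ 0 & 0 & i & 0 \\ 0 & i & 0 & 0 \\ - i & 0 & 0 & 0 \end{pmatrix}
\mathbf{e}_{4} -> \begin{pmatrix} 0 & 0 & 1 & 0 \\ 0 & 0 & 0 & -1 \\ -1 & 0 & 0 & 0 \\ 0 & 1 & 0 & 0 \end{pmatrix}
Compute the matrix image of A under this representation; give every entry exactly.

Bivector images (products of the table entries): rho(e_{13}) = rho(\mathbf{e}_{1})rho(\mathbf{e}_{3}) = \begin{pmatrix} 0 & 0 & 0 & - i \\ 0 & 0 & i & 0 \\ 0 & - i & 0 & 0 \\ i & 0 & 0 & 0 \end{pmatrix}.
M = (4)*rho(e_{1}) + (-\frac{7}{4})*rho(e_{2}) + (-1)*rho(e_{3}) + (\frac{9}{4})*rho(e_{13}), summed entrywise:
Answer: \begin{pmatrix} 4 & 0 & 0 & - \frac{7}{4} - \frac{5 i}{4} \\ 0 & 4 & - \frac{7}{4} + \frac{5 i}{4} & 0 \\ 0 & \frac{7}{4} - \frac{13 i}{4} & -4 & 0 \\ \frac{7}{4} + \frac{13 i}{4} & 0 & 0 & -4 \end{pmatrix}


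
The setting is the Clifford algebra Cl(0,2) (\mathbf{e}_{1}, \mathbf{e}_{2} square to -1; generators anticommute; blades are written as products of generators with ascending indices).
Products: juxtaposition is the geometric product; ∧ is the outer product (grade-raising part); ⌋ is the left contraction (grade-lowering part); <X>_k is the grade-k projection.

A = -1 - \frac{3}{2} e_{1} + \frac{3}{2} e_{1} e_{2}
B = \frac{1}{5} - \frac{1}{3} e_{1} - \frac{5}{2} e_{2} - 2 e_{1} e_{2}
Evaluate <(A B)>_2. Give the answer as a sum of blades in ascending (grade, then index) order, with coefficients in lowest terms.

step 1: \frac{23}{10} + \frac{227}{60} e_{1} - e_{2} + \frac{121}{20} e_{1} e_{2}
step 2: \frac{121}{20} e_{1} e_{2}
Answer: \frac{121}{20} e_{1} e_{2}


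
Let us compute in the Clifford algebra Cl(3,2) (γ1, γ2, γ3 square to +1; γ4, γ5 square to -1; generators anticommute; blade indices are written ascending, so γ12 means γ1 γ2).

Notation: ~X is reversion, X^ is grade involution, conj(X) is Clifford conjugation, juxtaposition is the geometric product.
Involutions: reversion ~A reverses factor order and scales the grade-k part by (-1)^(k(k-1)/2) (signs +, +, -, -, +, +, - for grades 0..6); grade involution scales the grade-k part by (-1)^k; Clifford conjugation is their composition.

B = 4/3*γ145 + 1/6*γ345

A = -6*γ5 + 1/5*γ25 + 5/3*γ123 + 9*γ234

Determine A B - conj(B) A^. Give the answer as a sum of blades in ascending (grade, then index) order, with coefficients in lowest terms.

first term: 8*γ14 + 3/2*γ25 + γ34 + 4/15*γ124 - 1/30*γ234 + 12*γ1235 + 5/18*γ1245 + 20/9*γ2345
second term: -8*γ14 + 3/2*γ25 - γ34 - 4/15*γ124 + 1/30*γ234 - 12*γ1235 - 5/18*γ1245 - 20/9*γ2345
Answer: 16*γ14 + 2*γ34 + 8/15*γ124 - 1/15*γ234 + 24*γ1235 + 5/9*γ1245 + 40/9*γ2345


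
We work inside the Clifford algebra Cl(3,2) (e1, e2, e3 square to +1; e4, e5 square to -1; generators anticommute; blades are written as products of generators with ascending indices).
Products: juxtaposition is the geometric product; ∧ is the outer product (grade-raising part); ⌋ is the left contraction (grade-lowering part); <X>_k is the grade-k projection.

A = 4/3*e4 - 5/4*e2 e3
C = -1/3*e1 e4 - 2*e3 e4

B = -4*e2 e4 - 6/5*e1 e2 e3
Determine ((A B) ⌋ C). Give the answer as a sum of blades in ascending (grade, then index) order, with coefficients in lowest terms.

step 1: -3/2*e1 - 16/3*e2 - 5*e3 e4 + 8/5*e1 e2 e3 e4
step 2: 10 + 1/2*e4
Answer: 10 + 1/2*e4


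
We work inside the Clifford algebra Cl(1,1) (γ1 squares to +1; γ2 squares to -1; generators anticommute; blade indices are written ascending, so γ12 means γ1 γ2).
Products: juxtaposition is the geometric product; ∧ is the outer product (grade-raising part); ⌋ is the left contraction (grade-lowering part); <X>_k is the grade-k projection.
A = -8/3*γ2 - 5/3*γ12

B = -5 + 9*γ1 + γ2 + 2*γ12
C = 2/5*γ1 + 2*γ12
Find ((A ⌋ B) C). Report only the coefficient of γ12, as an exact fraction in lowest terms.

step 1: -2/3 - 16/3*γ1
step 2: -32/15 - 4/15*γ1 - 32/3*γ2 - 4/3*γ12
Answer: -4/3


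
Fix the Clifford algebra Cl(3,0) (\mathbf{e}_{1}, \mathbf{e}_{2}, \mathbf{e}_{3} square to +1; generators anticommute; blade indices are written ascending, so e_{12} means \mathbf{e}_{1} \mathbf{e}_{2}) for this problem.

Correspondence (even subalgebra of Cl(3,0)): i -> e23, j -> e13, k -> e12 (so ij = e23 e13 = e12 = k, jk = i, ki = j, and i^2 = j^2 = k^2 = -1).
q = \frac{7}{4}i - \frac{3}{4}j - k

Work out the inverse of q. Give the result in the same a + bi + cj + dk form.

In blades: q = -e_{12} - \frac{3}{4} e_{13} + \frac{7}{4} e_{23}.
With qbar = e_{12} + \frac{3}{4} e_{13} - \frac{7}{4} e_{23} (scalar fixed, mapped units negated), q qbar = \frac{37}{8} (the sum of squared coefficients), so q^-1 = qbar / (\frac{37}{8}) = \frac{8}{37} e_{12} + \frac{6}{37} e_{13} - \frac{14}{37} e_{23}; translating back:
Answer: -\frac{14}{37}i + \frac{6}{37}j + \frac{8}{37}k


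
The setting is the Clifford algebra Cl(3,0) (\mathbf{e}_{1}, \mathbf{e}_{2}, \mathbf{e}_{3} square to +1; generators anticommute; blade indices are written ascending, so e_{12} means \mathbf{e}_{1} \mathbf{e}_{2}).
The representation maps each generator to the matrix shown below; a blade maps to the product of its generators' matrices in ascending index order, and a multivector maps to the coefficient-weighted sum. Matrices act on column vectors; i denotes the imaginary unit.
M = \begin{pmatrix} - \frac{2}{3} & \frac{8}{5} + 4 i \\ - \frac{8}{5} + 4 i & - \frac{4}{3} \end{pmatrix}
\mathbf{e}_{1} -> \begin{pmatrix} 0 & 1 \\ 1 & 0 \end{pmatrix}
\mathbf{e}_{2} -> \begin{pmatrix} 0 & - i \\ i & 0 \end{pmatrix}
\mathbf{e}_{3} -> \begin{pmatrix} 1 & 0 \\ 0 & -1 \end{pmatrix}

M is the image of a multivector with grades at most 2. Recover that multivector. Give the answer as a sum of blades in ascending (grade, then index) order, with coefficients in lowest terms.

Method: 1, rho(e_{1}), rho(e_{2}), rho(e_{3}) form a trace-orthogonal basis of the 2x2 complex matrices (tr(X Y) = 2 if X = Y, else 0), so M = m0*1 + m1*rho(e_{1}) + m2*rho(e_{2}) + m3*rho(e_{3}) with m0 = tr(M)/2 = -1, m1 = tr(M rho(e_{1}))/2 = 4 i, m2 = tr(M rho(e_{2}))/2 = \frac{8 i}{5}, m3 = tr(M rho(e_{3}))/2 = \frac{1}{3}.
Multiplying table entries, the bivector images are rho(e_{12}) = i*rho(e_{3}), rho(e_{13}) = -i*rho(e_{2}), rho(e_{23}) = i*rho(e_{1}); with real blade coefficients the real parts of m0..m3 are the coefficients of 1, e_{1}, e_{2}, e_{3} and the imaginary parts give the bivectors (e_{23}: Im m1, e_{13}: -Im m2, e_{12}: Im m3).
Answer: -1 + \frac{1}{3} e_{3} - \frac{8}{5} e_{13} + 4 e_{23}


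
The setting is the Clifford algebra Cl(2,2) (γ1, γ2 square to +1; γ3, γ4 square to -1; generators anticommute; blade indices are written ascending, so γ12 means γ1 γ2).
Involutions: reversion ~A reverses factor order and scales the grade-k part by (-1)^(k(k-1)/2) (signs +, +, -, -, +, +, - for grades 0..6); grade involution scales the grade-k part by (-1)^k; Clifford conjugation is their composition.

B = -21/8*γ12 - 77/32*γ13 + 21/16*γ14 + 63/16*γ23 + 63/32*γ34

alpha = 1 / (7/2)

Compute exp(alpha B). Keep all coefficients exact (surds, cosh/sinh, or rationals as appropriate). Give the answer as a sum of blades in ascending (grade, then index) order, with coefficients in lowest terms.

B^2 term by term: the squares give (-21/8)^2*(γ12)^2 + (-77/32)^2*(γ13)^2 + (21/16)^2*(γ14)^2 + (63/16)^2*(γ23)^2 + (63/32)^2*(γ34)^2 = 441/64*(-1) + 5929/1024*(+1) + 441/256*(+1) + 3969/256*(+1) + 3969/1024*(-1) = 49/4 (each basis 2-blade squares to minus the product of its generators' squares); cross terms between blades sharing an index anticommute and cancel; the commuting (index-disjoint) pairs give grade-4 terms 2*c*c'*(blade product), which cancel blade by blade — γ1234: -1323/128 + 1323/128 = 0 — confirming B is simple. So B^2 = 49/4.
B^2 = 49/4 — hyperbolic case — the even/odd split gives cosh and sinh: l = 7/2, alpha*l = 1, so exp(alpha B) = cosh(1) + (sinh(1)/(7/2))*B = cosh(1) + (2*sinh(1)/7)*B.
Answer: cosh(1) - 3*sinh(1)/4*γ12 - 11*sinh(1)/16*γ13 + 3*sinh(1)/8*γ14 + 9*sinh(1)/8*γ23 + 9*sinh(1)/16*γ34


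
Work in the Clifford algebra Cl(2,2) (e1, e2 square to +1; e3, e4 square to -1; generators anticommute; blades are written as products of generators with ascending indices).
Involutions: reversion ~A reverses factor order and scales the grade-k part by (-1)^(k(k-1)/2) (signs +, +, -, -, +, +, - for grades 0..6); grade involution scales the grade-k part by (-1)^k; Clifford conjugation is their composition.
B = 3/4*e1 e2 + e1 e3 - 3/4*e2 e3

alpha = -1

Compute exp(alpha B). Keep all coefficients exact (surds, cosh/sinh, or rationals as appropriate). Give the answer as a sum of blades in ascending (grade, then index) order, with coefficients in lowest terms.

B^2 term by term: the squares give (3/4)^2*(e1 e2)^2 + (1)^2*(e1 e3)^2 + (-3/4)^2*(e2 e3)^2 = 9/16*(-1) + 1*(+1) + 9/16*(+1) = 1 (each basis 2-blade squares to minus the product of its generators' squares); cross terms between blades sharing an index anticommute and cancel. So B^2 = 1.
B^2 = 1 — a positive square means the series sums to a boost: l = 1, alpha*l = -1, so exp(alpha B) = cosh(-1) + (sinh(-1)/1)*B = cosh(1) + (-sinh(1))*B.
Answer: cosh(1) - 3*sinh(1)/4*e1 e2 - sinh(1)*e1 e3 + 3*sinh(1)/4*e2 e3


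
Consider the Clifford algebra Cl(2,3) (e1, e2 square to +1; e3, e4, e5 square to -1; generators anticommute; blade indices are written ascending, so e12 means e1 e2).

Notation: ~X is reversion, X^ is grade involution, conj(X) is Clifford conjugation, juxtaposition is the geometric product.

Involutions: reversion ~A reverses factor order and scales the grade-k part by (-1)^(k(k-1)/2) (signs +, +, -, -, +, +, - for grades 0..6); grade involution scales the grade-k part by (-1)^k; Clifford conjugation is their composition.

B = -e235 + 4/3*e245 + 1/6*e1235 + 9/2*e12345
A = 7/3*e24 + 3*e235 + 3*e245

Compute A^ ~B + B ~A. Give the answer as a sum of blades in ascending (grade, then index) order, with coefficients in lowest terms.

first term: -1 - 1/2*e1 - 28/9*e5 - 27/2*e13 + 27/2*e14 + 7*e34 - 1/2*e134 - 21/2*e135 + 7/3*e345 + 7/18*e1345
second term: 1 + 1/2*e1 - 28/9*e5 - 27/2*e13 + 27/2*e14 + 7*e34 - 1/2*e134 + 21/2*e135 - 7/3*e345 + 7/18*e1345
Answer: -56/9*e5 - 27*e13 + 27*e14 + 14*e34 - e134 + 7/9*e1345


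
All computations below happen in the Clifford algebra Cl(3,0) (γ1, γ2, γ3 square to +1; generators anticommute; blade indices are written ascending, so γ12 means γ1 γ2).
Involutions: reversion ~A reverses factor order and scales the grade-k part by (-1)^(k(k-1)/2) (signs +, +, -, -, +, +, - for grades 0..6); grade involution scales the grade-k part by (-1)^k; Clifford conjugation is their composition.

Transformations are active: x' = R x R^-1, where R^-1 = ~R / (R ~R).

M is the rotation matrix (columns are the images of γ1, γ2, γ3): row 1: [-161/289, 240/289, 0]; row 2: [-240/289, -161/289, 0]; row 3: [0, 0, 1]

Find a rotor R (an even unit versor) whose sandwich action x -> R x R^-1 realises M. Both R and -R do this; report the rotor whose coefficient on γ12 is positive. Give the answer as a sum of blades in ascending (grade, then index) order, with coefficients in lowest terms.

Method: write R = a + b12*γ12 + b13*γ13 + b23*γ23 with a^2 + b12^2 + b13^2 + b23^2 = 1 (so R^-1 = ~R). Expanding the columns R e_j ~R gives tr M = 4a^2 - 1 and, from the antisymmetric part, M21 - M12 = -4a*b12, M13 - M31 = 4a*b13, M32 - M23 = -4a*b23.
Here tr M = -33/289, so a^2 = (1 + tr M)/4 = 64/289 and a = ±8/17. Taking a = 8/17: M21 - M12 = -480/289, M13 - M31 = 0, M32 - M23 = 0, giving b12 = 15/17, b13 = 0, b23 = 0, i.e. R = 8/17 + 15/17*γ12.
Its γ12 coefficient is already positive.
Answer: 8/17 + 15/17*γ12. Sheet selection: the two-to-one cover makes ±R indistinguishable at the matrix level (trace -33/289), so uniqueness comes from the required sign on γ12.


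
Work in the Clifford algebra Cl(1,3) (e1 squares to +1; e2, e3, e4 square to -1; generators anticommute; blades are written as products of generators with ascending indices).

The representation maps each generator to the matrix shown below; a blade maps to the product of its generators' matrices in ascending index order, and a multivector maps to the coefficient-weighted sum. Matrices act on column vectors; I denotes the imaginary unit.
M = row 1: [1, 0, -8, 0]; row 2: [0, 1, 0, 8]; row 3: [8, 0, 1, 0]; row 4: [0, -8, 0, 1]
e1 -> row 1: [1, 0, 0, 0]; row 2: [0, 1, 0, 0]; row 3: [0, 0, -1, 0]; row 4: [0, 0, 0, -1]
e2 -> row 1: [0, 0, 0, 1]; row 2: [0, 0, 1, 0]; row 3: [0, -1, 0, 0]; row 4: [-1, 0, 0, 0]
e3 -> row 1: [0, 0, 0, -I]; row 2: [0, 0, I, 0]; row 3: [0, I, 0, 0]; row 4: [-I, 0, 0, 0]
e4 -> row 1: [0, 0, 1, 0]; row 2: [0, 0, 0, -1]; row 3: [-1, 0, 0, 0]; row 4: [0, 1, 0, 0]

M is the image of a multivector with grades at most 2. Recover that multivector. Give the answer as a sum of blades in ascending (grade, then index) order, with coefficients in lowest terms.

Method: the blade images are trace-orthogonal — tr(rho(e_A) rho(e_B)^-1) = 4 if A = B and 0 otherwise — and rho(e_A)^-1 = (e_A)^2 * rho(e_A) with (e_A)^2 = +1 or -1, so the coefficient of e_A in the preimage is (e_A)^2 * tr(M rho(e_A))/4.
Nonzero projections over blades of grade <= 2: 1: (1)^2 = +1, tr(M 1) = 4, coefficient 1; e4: (e4)^2 = -1, tr(M rho(e4)) = 32, coefficient -8. Every other blade of grade <= 2 projects to 0.
Answer: 1 - 8*e4
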